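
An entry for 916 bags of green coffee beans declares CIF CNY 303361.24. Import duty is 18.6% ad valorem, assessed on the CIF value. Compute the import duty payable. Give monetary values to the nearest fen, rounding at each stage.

Import duty: CNY 56425.19

Import duty = 303361.24 × 18.6% = 56425.19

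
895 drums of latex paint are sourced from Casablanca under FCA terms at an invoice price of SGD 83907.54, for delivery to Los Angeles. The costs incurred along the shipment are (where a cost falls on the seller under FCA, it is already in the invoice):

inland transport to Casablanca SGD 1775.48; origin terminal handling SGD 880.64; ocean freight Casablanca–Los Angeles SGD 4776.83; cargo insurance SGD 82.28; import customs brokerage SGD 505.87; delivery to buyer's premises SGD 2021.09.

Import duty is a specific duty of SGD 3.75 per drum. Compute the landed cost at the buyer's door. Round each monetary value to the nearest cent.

FCA: the seller delivers export-cleared goods to the carrier; the buyer bears costs from that point.
Already in the invoice (seller's account under FCA): inland to port — exclude.
CIF value = FCA price + origin terminal + freight + insurance = 83907.54 + 880.64 + 4776.83 + 82.28 = 89647.29
Import duty = 895 × 3.75 = 3356.25
Buyer bears: origin terminal 880.64 + freight 4776.83 + insurance 82.28 + brokerage 505.87 + delivery 2021.09 + duty 3356.25 = 11622.96
Landed cost = invoice 83907.54 + 11622.96 = 95530.50

Total landed cost: SGD 95530.50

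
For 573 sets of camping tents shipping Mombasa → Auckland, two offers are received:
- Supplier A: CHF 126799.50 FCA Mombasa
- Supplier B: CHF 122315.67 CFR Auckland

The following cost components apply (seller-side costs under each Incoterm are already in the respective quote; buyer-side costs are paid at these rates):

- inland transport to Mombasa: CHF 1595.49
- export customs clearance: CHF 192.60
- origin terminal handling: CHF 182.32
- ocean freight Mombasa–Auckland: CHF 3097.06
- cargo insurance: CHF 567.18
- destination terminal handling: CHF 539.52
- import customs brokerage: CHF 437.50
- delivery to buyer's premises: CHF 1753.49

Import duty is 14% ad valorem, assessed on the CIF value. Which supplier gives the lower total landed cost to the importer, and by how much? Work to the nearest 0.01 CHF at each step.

Supplier A (FCA):
CIF value = FCA price + origin terminal + freight + insurance = 126799.50 + 182.32 + 3097.06 + 567.18 = 130646.06
Import duty = 130646.06 × 14% = 18290.45
Buyer bears (A): 182.32 + 3097.06 + 567.18 + 539.52 + 437.50 + 1753.49 = 6577.07
Landed cost (A) = invoice 126799.50 + 6577.07 + duty 18290.45 = 151667.02
Supplier B (CFR):
CIF value = CFR price + insurance = 122315.67 + 567.18 = 122882.85
Import duty = 122882.85 × 14% = 17203.60
Buyer bears (B): 567.18 + 539.52 + 437.50 + 1753.49 = 3297.69
Landed cost (B) = invoice 122315.67 + 3297.69 + duty 17203.60 = 142816.96
Difference = |151667.02 − 142816.96| = 8850.06

Supplier B is cheaper by CHF 8850.06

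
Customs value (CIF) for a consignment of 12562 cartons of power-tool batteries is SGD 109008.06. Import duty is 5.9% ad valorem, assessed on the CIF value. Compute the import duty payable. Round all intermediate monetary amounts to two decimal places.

Import duty: SGD 6431.48

Import duty = 109008.06 × 5.9% = 6431.48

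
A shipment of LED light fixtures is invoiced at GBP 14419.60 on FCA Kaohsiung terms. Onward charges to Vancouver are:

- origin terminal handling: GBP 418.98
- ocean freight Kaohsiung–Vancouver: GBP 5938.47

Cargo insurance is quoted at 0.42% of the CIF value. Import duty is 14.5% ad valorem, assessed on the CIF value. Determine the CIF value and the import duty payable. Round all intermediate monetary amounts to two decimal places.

Let C be the CIF value. C = FCA price + pre-shipment costs + freight + 0.42% × C
C − 0.42% × C = 14419.60 + 418.98 + 5938.47
0.9958 × C = 20777.05
C = 20777.05 / 0.9958 = 20864.68
Insurance premium = 0.42% × 20864.68 = 87.63
Import duty = 20864.68 × 14.5% = 3025.38

CIF value: GBP 20864.68; import duty: GBP 3025.38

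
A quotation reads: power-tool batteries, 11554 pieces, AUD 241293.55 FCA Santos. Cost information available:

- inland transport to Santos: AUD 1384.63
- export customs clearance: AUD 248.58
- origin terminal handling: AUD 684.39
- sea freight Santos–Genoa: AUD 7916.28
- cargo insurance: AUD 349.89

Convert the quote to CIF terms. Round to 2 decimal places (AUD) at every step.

CIF price: AUD 250244.11

Not relevant to the conversion: inland to port, export clearance — on the seller under both FCA and CIF; already in the FCA price and stays in the CIF price.
From FCA to CIF, the seller additionally bears: origin terminal, freight, insurance.
CIF price = 241293.55 + 684.39 + 7916.28 + 349.89 = 250244.11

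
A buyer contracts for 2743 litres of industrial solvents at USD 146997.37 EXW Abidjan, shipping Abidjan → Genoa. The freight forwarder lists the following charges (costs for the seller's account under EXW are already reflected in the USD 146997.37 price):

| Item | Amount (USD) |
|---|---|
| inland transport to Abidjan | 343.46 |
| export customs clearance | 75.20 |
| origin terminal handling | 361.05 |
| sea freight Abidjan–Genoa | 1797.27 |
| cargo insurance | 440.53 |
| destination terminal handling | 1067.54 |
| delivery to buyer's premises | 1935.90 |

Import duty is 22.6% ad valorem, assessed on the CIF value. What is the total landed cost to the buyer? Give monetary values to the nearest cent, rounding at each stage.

EXW: the seller makes goods available at their premises; the buyer bears all onward costs.
CIF value = EXW price + inland to port + export clearance + origin terminal + freight + insurance = 146997.37 + 343.46 + 75.20 + 361.05 + 1797.27 + 440.53 = 150014.88
Import duty = 150014.88 × 22.6% = 33903.36
Buyer bears: inland to port 343.46 + export clearance 75.20 + origin terminal 361.05 + freight 1797.27 + insurance 440.53 + destination terminal 1067.54 + delivery 1935.90 + duty 33903.36 = 39924.31
Landed cost = invoice 146997.37 + 39924.31 = 186921.68

Total landed cost: USD 186921.68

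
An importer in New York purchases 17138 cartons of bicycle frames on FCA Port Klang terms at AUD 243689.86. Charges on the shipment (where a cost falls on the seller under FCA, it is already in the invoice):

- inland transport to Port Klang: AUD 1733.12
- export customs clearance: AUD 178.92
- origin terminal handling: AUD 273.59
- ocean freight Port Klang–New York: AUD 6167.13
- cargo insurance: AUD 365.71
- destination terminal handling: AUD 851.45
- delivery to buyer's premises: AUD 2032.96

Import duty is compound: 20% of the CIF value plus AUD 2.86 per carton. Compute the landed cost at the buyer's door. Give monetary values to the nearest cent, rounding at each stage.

FCA: the seller delivers export-cleared goods to the carrier; the buyer bears costs from that point.
Already in the invoice (seller's account under FCA): inland to port, export clearance — exclude.
CIF value = FCA price + origin terminal + freight + insurance = 243689.86 + 273.59 + 6167.13 + 365.71 = 250496.29
Ad valorem component: 250496.29 × 20% = 50099.26
Specific component: 17138 × 2.86 = 49014.68
Import duty = 50099.26 + 49014.68 = 99113.94
Buyer bears: origin terminal 273.59 + freight 6167.13 + insurance 365.71 + destination terminal 851.45 + delivery 2032.96 + duty 99113.94 = 108804.78
Landed cost = invoice 243689.86 + 108804.78 = 352494.64

Total landed cost: AUD 352494.64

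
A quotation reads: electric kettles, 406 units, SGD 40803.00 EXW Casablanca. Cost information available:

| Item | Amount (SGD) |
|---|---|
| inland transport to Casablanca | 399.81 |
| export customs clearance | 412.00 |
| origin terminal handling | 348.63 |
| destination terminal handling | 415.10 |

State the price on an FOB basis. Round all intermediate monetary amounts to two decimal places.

FOB price: SGD 41963.44

Not relevant to the conversion: destination terminal — on the buyer under both terms; not part of either seller's price.
From EXW to FOB, the seller additionally bears: inland to port, export clearance, origin terminal.
FOB price = 40803.00 + 399.81 + 412.00 + 348.63 = 41963.44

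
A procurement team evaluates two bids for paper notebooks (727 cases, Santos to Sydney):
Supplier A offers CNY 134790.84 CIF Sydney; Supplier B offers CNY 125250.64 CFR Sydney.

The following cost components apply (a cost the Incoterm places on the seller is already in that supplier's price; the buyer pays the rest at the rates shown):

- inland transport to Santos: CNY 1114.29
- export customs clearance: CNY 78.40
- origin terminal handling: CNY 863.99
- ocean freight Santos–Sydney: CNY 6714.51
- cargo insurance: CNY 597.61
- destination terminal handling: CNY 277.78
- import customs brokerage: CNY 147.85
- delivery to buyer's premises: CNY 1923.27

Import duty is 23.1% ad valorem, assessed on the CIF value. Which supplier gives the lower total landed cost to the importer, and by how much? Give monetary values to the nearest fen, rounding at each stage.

Supplier A (CIF):
The CIF price already equals the CIF value: 134790.84
Import duty = 134790.84 × 23.1% = 31136.68
Buyer bears (A): 277.78 + 147.85 + 1923.27 = 2348.90
Landed cost (A) = invoice 134790.84 + 2348.90 + duty 31136.68 = 168276.42
Supplier B (CFR):
CIF value = CFR price + insurance = 125250.64 + 597.61 = 125848.25
Import duty = 125848.25 × 23.1% = 29070.95
Buyer bears (B): 597.61 + 277.78 + 147.85 + 1923.27 = 2946.51
Landed cost (B) = invoice 125250.64 + 2946.51 + duty 29070.95 = 157268.10
Difference = |168276.42 − 157268.10| = 11008.32

Supplier B is cheaper by CNY 11008.32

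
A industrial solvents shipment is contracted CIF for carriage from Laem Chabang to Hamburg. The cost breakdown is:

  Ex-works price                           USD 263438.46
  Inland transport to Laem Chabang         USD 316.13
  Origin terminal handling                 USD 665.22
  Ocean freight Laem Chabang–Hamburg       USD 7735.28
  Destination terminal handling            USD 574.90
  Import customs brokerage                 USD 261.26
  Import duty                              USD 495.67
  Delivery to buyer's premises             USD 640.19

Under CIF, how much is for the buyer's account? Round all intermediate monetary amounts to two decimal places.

CIF: the seller pays costs through ocean freight and marine insurance to the destination port.
Seller's account: goods 263438.46 + inland to port 316.13 + origin terminal 665.22 + freight 7735.28 = 272155.09
Buyer's account: destination terminal 574.90 + brokerage 261.26 + duty 495.67 + delivery 640.19 = 1972.02

Buyer's account: USD 1972.02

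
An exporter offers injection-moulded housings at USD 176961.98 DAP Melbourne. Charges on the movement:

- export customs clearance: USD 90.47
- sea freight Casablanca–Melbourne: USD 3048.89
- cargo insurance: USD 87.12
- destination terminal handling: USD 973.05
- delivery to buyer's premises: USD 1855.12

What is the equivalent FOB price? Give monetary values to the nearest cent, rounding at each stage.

Not relevant to the conversion: export clearance — on the seller under both DAP and FOB; already in the DAP price and stays in the FOB price.
From DAP to FOB, the seller no longer bears: freight, insurance, destination terminal, delivery.
FOB price = 176961.98 − 3048.89 − 87.12 − 973.05 − 1855.12 = 170997.80

FOB price: USD 170997.80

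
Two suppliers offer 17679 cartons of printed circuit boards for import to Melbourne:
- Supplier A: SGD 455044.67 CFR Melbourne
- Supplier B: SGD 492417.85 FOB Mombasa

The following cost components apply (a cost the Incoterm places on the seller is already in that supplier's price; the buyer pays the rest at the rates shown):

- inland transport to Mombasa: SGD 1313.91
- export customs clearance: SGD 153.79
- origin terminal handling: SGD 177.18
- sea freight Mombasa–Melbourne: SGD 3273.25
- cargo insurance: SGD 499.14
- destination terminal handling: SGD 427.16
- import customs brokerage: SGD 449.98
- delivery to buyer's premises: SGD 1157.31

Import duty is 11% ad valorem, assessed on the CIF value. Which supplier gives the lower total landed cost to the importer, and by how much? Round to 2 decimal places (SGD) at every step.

Supplier A (CFR):
CIF value = CFR price + insurance = 455044.67 + 499.14 = 455543.81
Import duty = 455543.81 × 11% = 50109.82
Buyer bears (A): 499.14 + 427.16 + 449.98 + 1157.31 = 2533.59
Landed cost (A) = invoice 455044.67 + 2533.59 + duty 50109.82 = 507688.08
Supplier B (FOB):
CIF value = FOB price + freight + insurance = 492417.85 + 3273.25 + 499.14 = 496190.24
Import duty = 496190.24 × 11% = 54580.93
Buyer bears (B): 3273.25 + 499.14 + 427.16 + 449.98 + 1157.31 = 5806.84
Landed cost (B) = invoice 492417.85 + 5806.84 + duty 54580.93 = 552805.62
Difference = |507688.08 − 552805.62| = 45117.54

Supplier A is cheaper by SGD 45117.54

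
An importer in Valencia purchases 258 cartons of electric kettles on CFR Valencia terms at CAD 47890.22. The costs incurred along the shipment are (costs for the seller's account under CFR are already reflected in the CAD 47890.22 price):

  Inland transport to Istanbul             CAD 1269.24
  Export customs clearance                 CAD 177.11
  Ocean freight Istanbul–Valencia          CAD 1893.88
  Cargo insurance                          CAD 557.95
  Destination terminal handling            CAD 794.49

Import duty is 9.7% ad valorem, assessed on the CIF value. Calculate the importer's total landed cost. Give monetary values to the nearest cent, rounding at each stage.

CFR: the seller pays costs through ocean freight to the destination port, but not insurance.
Already in the invoice (seller's account under CFR): inland to port, export clearance, freight — exclude.
CIF value = CFR price + insurance = 47890.22 + 557.95 = 48448.17
Import duty = 48448.17 × 9.7% = 4699.47
Buyer bears: insurance 557.95 + destination terminal 794.49 + duty 4699.47 = 6051.91
Landed cost = invoice 47890.22 + 6051.91 = 53942.13

Total landed cost: CAD 53942.13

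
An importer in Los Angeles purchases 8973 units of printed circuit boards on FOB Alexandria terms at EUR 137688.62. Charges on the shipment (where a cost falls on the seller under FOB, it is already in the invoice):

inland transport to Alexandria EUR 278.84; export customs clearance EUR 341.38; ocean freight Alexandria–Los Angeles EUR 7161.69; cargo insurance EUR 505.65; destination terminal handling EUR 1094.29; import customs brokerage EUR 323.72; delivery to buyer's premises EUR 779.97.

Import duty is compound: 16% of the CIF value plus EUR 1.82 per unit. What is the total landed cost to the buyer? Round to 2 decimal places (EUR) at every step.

Total landed cost: EUR 187141.75

FOB: the seller bears costs until goods are on board at the origin port; the buyer bears freight, insurance and all costs thereafter.
Already in the invoice (seller's account under FOB): inland to port, export clearance — exclude.
CIF value = FOB price + freight + insurance = 137688.62 + 7161.69 + 505.65 = 145355.96
Ad valorem component: 145355.96 × 16% = 23256.95
Specific component: 8973 × 1.82 = 16330.86
Import duty = 23256.95 + 16330.86 = 39587.81
Buyer bears: freight 7161.69 + insurance 505.65 + destination terminal 1094.29 + brokerage 323.72 + delivery 779.97 + duty 39587.81 = 49453.13
Landed cost = invoice 137688.62 + 49453.13 = 187141.75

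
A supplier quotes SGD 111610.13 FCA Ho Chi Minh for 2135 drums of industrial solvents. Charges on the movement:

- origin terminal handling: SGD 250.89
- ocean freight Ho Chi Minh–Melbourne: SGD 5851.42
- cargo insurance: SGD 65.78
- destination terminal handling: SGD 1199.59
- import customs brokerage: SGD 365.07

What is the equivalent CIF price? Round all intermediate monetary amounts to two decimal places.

CIF price: SGD 117778.22

Not relevant to the conversion: brokerage, destination terminal — on the buyer under both terms; not part of either seller's price.
From FCA to CIF, the seller additionally bears: origin terminal, freight, insurance.
CIF price = 111610.13 + 250.89 + 5851.42 + 65.78 = 117778.22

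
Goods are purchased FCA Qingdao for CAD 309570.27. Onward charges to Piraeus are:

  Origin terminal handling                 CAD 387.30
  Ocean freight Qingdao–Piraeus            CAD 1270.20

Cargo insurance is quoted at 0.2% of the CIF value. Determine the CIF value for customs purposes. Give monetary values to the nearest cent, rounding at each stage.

CIF value: CAD 311851.47

Let C be the CIF value. C = FCA price + pre-shipment costs + freight + 0.2% × C
C − 0.2% × C = 309570.27 + 387.30 + 1270.20
0.998 × C = 311227.77
C = 311227.77 / 0.998 = 311851.47
Insurance premium = 0.2% × 311851.47 = 623.70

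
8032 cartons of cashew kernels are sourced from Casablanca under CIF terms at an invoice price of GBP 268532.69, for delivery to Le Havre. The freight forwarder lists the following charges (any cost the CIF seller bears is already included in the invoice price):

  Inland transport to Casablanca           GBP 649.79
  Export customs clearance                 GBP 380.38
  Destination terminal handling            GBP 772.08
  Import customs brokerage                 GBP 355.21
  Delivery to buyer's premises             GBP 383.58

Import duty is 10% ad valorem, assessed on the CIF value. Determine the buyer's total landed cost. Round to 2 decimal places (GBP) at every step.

CIF: the seller pays costs through ocean freight and marine insurance to the destination port.
Already in the invoice (seller's account under CIF): inland to port, export clearance — exclude.
The CIF price already equals the CIF value: 268532.69
Import duty = 268532.69 × 10% = 26853.27
Buyer bears: destination terminal 772.08 + brokerage 355.21 + delivery 383.58 + duty 26853.27 = 28364.14
Landed cost = invoice 268532.69 + 28364.14 = 296896.83

Total landed cost: GBP 296896.83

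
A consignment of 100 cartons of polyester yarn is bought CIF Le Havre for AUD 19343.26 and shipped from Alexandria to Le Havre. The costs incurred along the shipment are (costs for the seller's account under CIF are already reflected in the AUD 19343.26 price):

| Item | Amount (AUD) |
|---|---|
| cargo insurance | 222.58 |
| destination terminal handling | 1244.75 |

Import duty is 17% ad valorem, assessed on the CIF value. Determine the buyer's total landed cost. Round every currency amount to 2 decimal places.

CIF: the seller pays costs through ocean freight and marine insurance to the destination port.
Already in the invoice (seller's account under CIF): insurance — exclude.
The CIF price already equals the CIF value: 19343.26
Import duty = 19343.26 × 17% = 3288.35
Buyer bears: destination terminal 1244.75 + duty 3288.35 = 4533.10
Landed cost = invoice 19343.26 + 4533.10 = 23876.36

Total landed cost: AUD 23876.36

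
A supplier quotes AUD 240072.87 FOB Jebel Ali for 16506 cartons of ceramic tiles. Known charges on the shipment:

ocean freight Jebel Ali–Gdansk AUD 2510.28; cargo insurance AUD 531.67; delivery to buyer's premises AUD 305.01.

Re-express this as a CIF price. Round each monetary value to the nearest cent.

CIF price: AUD 243114.82

Not relevant to the conversion: delivery — on the buyer under both terms; not part of either seller's price.
From FOB to CIF, the seller additionally bears: freight, insurance.
CIF price = 240072.87 + 2510.28 + 531.67 = 243114.82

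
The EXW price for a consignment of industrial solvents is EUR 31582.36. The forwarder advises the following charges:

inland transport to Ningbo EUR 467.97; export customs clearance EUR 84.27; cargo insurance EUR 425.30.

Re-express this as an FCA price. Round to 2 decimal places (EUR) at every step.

Not relevant to the conversion: insurance — on the buyer under both terms; not part of either seller's price.
From EXW to FCA, the seller additionally bears: inland to port, export clearance.
FCA price = 31582.36 + 467.97 + 84.27 = 32134.60

FCA price: EUR 32134.60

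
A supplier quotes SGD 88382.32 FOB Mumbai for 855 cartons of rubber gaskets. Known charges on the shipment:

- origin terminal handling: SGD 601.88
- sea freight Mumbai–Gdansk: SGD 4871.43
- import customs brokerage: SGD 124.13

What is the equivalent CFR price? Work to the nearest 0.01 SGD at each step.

Not relevant to the conversion: origin terminal — on the seller under both FOB and CFR; already in the FOB price and stays in the CFR price. brokerage — on the buyer under both terms; not part of either seller's price.
From FOB to CFR, the seller additionally bears: freight.
CFR price = 88382.32 + 4871.43 = 93253.75

CFR price: SGD 93253.75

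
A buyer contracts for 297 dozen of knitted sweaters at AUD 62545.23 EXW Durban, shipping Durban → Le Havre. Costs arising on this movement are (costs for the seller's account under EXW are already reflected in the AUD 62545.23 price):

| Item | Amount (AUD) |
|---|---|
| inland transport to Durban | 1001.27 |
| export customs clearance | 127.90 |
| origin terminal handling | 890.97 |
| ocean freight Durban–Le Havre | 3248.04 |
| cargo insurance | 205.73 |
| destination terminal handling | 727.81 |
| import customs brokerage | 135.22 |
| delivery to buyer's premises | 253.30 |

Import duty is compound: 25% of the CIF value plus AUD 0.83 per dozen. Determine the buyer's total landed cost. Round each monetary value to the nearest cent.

EXW: the seller makes goods available at their premises; the buyer bears all onward costs.
CIF value = EXW price + inland to port + export clearance + origin terminal + freight + insurance = 62545.23 + 1001.27 + 127.90 + 890.97 + 3248.04 + 205.73 = 68019.14
Ad valorem component: 68019.14 × 25% = 17004.79
Specific component: 297 × 0.83 = 246.51
Import duty = 17004.79 + 246.51 = 17251.30
Buyer bears: inland to port 1001.27 + export clearance 127.90 + origin terminal 890.97 + freight 3248.04 + insurance 205.73 + destination terminal 727.81 + brokerage 135.22 + delivery 253.30 + duty 17251.30 = 23841.54
Landed cost = invoice 62545.23 + 23841.54 = 86386.77

Total landed cost: AUD 86386.77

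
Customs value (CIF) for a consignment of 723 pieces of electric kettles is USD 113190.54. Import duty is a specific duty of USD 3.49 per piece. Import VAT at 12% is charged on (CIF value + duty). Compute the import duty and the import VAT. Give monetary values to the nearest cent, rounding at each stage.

Import duty: USD 2523.27; import VAT: USD 13885.66

Import duty = 723 × 3.49 = 2523.27
VAT base = CIF + duty = 113190.54 + 2523.27 = 115713.81
Import VAT = 115713.81 × 12% = 13885.66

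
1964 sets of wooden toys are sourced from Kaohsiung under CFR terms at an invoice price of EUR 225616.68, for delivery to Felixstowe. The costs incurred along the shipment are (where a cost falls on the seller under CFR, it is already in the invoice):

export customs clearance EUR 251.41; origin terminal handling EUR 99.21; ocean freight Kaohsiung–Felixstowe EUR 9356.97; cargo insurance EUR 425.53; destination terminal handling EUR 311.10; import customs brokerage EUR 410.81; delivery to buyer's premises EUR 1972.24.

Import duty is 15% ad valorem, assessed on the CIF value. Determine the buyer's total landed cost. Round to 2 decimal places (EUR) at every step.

Total landed cost: EUR 262642.69

CFR: the seller pays costs through ocean freight to the destination port, but not insurance.
Already in the invoice (seller's account under CFR): export clearance, origin terminal, freight — exclude.
CIF value = CFR price + insurance = 225616.68 + 425.53 = 226042.21
Import duty = 226042.21 × 15% = 33906.33
Buyer bears: insurance 425.53 + destination terminal 311.10 + brokerage 410.81 + delivery 1972.24 + duty 33906.33 = 37026.01
Landed cost = invoice 225616.68 + 37026.01 = 262642.69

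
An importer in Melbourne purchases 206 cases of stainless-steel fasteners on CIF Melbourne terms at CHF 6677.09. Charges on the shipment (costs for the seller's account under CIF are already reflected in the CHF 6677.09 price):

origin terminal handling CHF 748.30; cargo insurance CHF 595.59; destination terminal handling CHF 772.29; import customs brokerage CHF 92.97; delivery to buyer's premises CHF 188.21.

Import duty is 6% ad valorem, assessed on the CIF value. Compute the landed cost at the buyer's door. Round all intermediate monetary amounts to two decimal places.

CIF: the seller pays costs through ocean freight and marine insurance to the destination port.
Already in the invoice (seller's account under CIF): origin terminal, insurance — exclude.
The CIF price already equals the CIF value: 6677.09
Import duty = 6677.09 × 6% = 400.63
Buyer bears: destination terminal 772.29 + brokerage 92.97 + delivery 188.21 + duty 400.63 = 1454.10
Landed cost = invoice 6677.09 + 1454.10 = 8131.19

Total landed cost: CHF 8131.19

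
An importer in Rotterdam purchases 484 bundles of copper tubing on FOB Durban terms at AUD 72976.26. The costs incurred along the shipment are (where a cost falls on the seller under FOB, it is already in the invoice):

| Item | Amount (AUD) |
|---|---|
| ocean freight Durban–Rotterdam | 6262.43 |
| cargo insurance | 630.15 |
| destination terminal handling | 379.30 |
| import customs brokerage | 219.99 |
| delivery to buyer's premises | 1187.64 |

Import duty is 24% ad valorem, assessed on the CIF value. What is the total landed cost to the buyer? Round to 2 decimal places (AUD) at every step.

FOB: the seller bears costs until goods are on board at the origin port; the buyer bears freight, insurance and all costs thereafter.
CIF value = FOB price + freight + insurance = 72976.26 + 6262.43 + 630.15 = 79868.84
Import duty = 79868.84 × 24% = 19168.52
Buyer bears: freight 6262.43 + insurance 630.15 + destination terminal 379.30 + brokerage 219.99 + delivery 1187.64 + duty 19168.52 = 27848.03
Landed cost = invoice 72976.26 + 27848.03 = 100824.29

Total landed cost: AUD 100824.29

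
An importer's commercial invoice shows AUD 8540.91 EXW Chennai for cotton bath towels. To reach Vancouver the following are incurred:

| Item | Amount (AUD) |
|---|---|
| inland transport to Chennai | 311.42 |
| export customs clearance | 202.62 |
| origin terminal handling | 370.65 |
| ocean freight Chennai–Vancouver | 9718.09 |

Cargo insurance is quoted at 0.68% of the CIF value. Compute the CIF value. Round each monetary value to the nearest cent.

CIF value: AUD 19274.76

Let C be the CIF value. C = EXW price + pre-shipment costs + freight + 0.68% × C
C − 0.68% × C = 8540.91 + 311.42 + 202.62 + 370.65 + 9718.09
0.9932 × C = 19143.69
C = 19143.69 / 0.9932 = 19274.76
Insurance premium = 0.68% × 19274.76 = 131.07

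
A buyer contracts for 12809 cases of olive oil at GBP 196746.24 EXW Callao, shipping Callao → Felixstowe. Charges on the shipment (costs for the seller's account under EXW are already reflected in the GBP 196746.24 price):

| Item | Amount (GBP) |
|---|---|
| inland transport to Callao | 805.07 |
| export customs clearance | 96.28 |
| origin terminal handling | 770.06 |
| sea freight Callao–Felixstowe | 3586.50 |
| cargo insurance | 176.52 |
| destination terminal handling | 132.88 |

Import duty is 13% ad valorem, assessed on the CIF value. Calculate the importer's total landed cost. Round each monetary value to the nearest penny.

Total landed cost: GBP 228597.04

EXW: the seller makes goods available at their premises; the buyer bears all onward costs.
CIF value = EXW price + inland to port + export clearance + origin terminal + freight + insurance = 196746.24 + 805.07 + 96.28 + 770.06 + 3586.50 + 176.52 = 202180.67
Import duty = 202180.67 × 13% = 26283.49
Buyer bears: inland to port 805.07 + export clearance 96.28 + origin terminal 770.06 + freight 3586.50 + insurance 176.52 + destination terminal 132.88 + duty 26283.49 = 31850.80
Landed cost = invoice 196746.24 + 31850.80 = 228597.04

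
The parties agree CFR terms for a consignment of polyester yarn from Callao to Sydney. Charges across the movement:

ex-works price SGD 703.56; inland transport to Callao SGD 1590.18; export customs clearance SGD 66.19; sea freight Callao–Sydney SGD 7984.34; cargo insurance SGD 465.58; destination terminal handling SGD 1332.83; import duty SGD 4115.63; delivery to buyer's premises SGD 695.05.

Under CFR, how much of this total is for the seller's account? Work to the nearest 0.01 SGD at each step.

Seller's account: SGD 10344.27

CFR: the seller pays costs through ocean freight to the destination port, but not insurance.
Seller's account: goods 703.56 + inland to port 1590.18 + export clearance 66.19 + freight 7984.34 = 10344.27
Buyer's account: insurance 465.58 + destination terminal 1332.83 + duty 4115.63 + delivery 695.05 = 6609.09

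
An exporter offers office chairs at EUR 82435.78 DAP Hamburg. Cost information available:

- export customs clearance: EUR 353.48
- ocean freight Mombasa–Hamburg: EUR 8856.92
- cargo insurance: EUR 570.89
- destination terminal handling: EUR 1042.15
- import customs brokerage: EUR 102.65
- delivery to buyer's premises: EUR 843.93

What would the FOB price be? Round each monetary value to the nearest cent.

FOB price: EUR 71121.89

Not relevant to the conversion: export clearance — on the seller under both DAP and FOB; already in the DAP price and stays in the FOB price. brokerage — on the buyer under both terms; not part of either seller's price.
From DAP to FOB, the seller no longer bears: freight, insurance, destination terminal, delivery.
FOB price = 82435.78 − 8856.92 − 570.89 − 1042.15 − 843.93 = 71121.89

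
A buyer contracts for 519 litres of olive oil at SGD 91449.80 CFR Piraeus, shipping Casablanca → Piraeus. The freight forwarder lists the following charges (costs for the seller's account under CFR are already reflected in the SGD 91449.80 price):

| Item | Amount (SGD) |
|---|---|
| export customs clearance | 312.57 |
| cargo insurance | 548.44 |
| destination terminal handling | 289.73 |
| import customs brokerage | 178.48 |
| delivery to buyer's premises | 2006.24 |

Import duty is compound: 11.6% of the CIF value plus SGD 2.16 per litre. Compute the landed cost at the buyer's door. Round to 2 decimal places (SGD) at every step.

Total landed cost: SGD 106265.53

CFR: the seller pays costs through ocean freight to the destination port, but not insurance.
Already in the invoice (seller's account under CFR): export clearance — exclude.
CIF value = CFR price + insurance = 91449.80 + 548.44 = 91998.24
Ad valorem component: 91998.24 × 11.6% = 10671.80
Specific component: 519 × 2.16 = 1121.04
Import duty = 10671.80 + 1121.04 = 11792.84
Buyer bears: insurance 548.44 + destination terminal 289.73 + brokerage 178.48 + delivery 2006.24 + duty 11792.84 = 14815.73
Landed cost = invoice 91449.80 + 14815.73 = 106265.53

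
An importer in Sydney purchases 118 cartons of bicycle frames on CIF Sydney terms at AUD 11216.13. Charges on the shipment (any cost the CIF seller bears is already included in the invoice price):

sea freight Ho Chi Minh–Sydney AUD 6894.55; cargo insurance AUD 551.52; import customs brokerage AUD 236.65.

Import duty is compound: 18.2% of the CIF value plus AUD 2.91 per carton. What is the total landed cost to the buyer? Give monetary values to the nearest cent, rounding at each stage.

CIF: the seller pays costs through ocean freight and marine insurance to the destination port.
Already in the invoice (seller's account under CIF): freight, insurance — exclude.
The CIF price already equals the CIF value: 11216.13
Ad valorem component: 11216.13 × 18.2% = 2041.34
Specific component: 118 × 2.91 = 343.38
Import duty = 2041.34 + 343.38 = 2384.72
Buyer bears: brokerage 236.65 + duty 2384.72 = 2621.37
Landed cost = invoice 11216.13 + 2621.37 = 13837.50

Total landed cost: AUD 13837.50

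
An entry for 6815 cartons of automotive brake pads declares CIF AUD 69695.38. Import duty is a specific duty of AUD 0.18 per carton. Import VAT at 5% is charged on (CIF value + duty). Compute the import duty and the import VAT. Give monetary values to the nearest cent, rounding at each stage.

Import duty = 6815 × 0.18 = 1226.70
VAT base = CIF + duty = 69695.38 + 1226.70 = 70922.08
Import VAT = 70922.08 × 5% = 3546.10

Import duty: AUD 1226.70; import VAT: AUD 3546.10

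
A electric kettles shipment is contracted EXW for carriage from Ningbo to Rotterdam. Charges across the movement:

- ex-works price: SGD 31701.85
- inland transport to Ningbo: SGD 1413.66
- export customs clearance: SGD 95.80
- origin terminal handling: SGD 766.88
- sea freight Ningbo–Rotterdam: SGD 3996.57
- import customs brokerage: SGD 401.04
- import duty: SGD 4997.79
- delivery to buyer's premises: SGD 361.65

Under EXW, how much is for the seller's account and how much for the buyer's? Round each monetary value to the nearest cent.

Seller: SGD 31701.85; buyer: SGD 12033.39

EXW: the seller makes goods available at their premises; the buyer bears all onward costs.
Seller's account: goods 31701.85 = 31701.85
Buyer's account: inland to port 1413.66 + export clearance 95.80 + origin terminal 766.88 + freight 3996.57 + brokerage 401.04 + duty 4997.79 + delivery 361.65 = 12033.39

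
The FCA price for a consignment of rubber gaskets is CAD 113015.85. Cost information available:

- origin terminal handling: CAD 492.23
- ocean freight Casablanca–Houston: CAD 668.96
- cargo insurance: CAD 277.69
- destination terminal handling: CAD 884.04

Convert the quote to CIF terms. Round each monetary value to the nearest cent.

Not relevant to the conversion: destination terminal — on the buyer under both terms; not part of either seller's price.
From FCA to CIF, the seller additionally bears: origin terminal, freight, insurance.
CIF price = 113015.85 + 492.23 + 668.96 + 277.69 = 114454.73

CIF price: CAD 114454.73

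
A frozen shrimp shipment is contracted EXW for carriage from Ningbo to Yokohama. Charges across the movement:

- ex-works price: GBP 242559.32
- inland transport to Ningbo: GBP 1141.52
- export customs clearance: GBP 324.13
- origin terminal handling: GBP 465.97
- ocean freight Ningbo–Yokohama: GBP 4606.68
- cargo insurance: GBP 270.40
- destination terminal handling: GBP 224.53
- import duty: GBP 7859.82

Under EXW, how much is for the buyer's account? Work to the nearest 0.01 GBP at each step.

Buyer's account: GBP 14893.05

EXW: the seller makes goods available at their premises; the buyer bears all onward costs.
Seller's account: goods 242559.32 = 242559.32
Buyer's account: inland to port 1141.52 + export clearance 324.13 + origin terminal 465.97 + freight 4606.68 + insurance 270.40 + destination terminal 224.53 + duty 7859.82 = 14893.05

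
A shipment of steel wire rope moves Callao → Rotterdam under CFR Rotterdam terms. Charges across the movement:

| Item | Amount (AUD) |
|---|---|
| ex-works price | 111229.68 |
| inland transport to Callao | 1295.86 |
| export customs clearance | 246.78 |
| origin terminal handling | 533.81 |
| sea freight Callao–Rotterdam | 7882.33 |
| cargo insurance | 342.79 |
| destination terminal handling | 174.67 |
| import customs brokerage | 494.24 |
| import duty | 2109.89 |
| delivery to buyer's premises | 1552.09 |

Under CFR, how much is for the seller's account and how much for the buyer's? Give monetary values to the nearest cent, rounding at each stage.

CFR: the seller pays costs through ocean freight to the destination port, but not insurance.
Seller's account: goods 111229.68 + inland to port 1295.86 + export clearance 246.78 + origin terminal 533.81 + freight 7882.33 = 121188.46
Buyer's account: insurance 342.79 + destination terminal 174.67 + brokerage 494.24 + duty 2109.89 + delivery 1552.09 = 4673.68

Seller: AUD 121188.46; buyer: AUD 4673.68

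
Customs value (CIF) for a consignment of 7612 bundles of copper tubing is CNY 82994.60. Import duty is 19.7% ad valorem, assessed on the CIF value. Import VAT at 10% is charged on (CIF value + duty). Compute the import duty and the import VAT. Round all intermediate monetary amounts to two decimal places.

Import duty: CNY 16349.94; import VAT: CNY 9934.45

Import duty = 82994.60 × 19.7% = 16349.94
VAT base = CIF + duty = 82994.60 + 16349.94 = 99344.54
Import VAT = 99344.54 × 10% = 9934.45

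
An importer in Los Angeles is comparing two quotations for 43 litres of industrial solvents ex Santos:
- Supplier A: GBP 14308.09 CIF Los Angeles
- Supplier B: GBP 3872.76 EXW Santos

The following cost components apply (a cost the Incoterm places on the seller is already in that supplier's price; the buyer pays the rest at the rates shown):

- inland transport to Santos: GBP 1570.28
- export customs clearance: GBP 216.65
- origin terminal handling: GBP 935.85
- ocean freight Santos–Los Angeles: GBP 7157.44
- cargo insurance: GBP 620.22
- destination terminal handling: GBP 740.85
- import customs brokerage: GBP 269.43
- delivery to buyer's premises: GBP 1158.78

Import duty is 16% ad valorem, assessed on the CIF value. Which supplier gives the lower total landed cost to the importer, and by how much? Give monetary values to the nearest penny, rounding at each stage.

Supplier A (CIF):
The CIF price already equals the CIF value: 14308.09
Import duty = 14308.09 × 16% = 2289.29
Buyer bears (A): 740.85 + 269.43 + 1158.78 = 2169.06
Landed cost (A) = invoice 14308.09 + 2169.06 + duty 2289.29 = 18766.44
Supplier B (EXW):
CIF value = EXW price + inland to port + export clearance + origin terminal + freight + insurance = 3872.76 + 1570.28 + 216.65 + 935.85 + 7157.44 + 620.22 = 14373.20
Import duty = 14373.20 × 16% = 2299.71
Buyer bears (B): 1570.28 + 216.65 + 935.85 + 7157.44 + 620.22 + 740.85 + 269.43 + 1158.78 = 12669.50
Landed cost (B) = invoice 3872.76 + 12669.50 + duty 2299.71 = 18841.97
Difference = |18766.44 − 18841.97| = 75.53

Supplier A is cheaper by GBP 75.53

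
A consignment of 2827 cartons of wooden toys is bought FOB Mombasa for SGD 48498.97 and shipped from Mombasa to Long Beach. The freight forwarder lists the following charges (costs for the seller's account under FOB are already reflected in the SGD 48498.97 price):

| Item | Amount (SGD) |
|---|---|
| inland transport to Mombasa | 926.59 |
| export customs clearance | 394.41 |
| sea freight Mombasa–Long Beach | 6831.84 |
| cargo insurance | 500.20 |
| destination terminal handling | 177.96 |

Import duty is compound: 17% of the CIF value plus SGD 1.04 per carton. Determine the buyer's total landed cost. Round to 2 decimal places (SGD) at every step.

Total landed cost: SGD 68440.32

FOB: the seller bears costs until goods are on board at the origin port; the buyer bears freight, insurance and all costs thereafter.
Already in the invoice (seller's account under FOB): inland to port, export clearance — exclude.
CIF value = FOB price + freight + insurance = 48498.97 + 6831.84 + 500.20 = 55831.01
Ad valorem component: 55831.01 × 17% = 9491.27
Specific component: 2827 × 1.04 = 2940.08
Import duty = 9491.27 + 2940.08 = 12431.35
Buyer bears: freight 6831.84 + insurance 500.20 + destination terminal 177.96 + duty 12431.35 = 19941.35
Landed cost = invoice 48498.97 + 19941.35 = 68440.32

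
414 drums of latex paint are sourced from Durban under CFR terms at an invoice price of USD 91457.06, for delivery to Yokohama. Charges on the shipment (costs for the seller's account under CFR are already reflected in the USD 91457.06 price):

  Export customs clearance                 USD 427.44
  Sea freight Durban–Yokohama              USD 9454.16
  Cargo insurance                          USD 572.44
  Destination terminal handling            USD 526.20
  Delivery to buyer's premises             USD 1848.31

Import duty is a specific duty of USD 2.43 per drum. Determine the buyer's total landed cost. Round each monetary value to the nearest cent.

CFR: the seller pays costs through ocean freight to the destination port, but not insurance.
Already in the invoice (seller's account under CFR): export clearance, freight — exclude.
CIF value = CFR price + insurance = 91457.06 + 572.44 = 92029.50
Import duty = 414 × 2.43 = 1006.02
Buyer bears: insurance 572.44 + destination terminal 526.20 + delivery 1848.31 + duty 1006.02 = 3952.97
Landed cost = invoice 91457.06 + 3952.97 = 95410.03

Total landed cost: USD 95410.03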